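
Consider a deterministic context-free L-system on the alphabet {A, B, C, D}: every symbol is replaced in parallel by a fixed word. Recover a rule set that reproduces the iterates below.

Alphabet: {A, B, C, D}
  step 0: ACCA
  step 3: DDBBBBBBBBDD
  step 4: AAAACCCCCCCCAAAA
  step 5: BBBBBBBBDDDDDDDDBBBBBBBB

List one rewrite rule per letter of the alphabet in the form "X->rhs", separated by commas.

A->BB, B->C, C->D, D->AA

  step 4 ⇒ step 5: AAAACCCCCCCCAAAA ⇒ BB·BB·BB·BB·D·D·D·D·D·D·D·D·BB·BB·BB·BB
    A ↦ BB
    C ↦ D
  step 3 ⇒ step 4: DDBBBBBBBBDD ⇒ AA·AA·C·C·C·C·C·C·C·C·AA·AA
    B ↦ C
  step 3 ⇒ step 4: DDBBBBBBBBDD ⇒ AA·AA·C·C·C·C·C·C·C·C·AA·AA
    D ↦ AA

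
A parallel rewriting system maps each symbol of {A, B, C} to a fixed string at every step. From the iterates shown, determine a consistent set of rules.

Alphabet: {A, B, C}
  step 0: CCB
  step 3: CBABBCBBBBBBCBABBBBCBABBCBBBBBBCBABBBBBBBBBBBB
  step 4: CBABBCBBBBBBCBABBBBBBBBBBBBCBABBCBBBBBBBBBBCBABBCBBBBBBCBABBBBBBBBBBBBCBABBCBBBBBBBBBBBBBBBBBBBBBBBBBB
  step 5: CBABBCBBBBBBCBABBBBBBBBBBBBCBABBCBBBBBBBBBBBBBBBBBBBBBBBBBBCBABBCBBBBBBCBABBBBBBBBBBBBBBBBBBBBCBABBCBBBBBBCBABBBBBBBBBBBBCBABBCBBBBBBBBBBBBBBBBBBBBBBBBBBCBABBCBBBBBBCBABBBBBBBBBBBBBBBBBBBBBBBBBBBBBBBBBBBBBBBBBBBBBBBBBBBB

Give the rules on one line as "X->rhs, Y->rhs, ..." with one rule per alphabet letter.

A->CBB, B->BB, C->CBA

  step 4 ⇒ step 5: CBABBCBBBBBBCBABBBBBBBBBBBBCBABBCBBBBBBBBBBCBABBCBBBBBBCBABBBBBBBBBBBBCBABBCBBBBBBBBBBBBBBBBBBBBBBBBBB ⇒ CBA·BB·CBB·BB·BB·CBA·BB·BB·BB·BB·BB·BB·CBA·BB·CBB·BB·BB·BB·BB·BB·BB·BB·BB·BB·BB·BB·BB·CBA·BB·CBB·BB·BB·CBA·BB·BB·BB·BB·BB·BB·BB·BB·BB·BB·CBA·BB·CBB·BB·BB·CBA·BB·BB·BB·BB·BB·BB·CBA·BB·CBB·BB·BB·BB·BB·BB·BB·BB·BB·BB·BB·BB·BB·CBA·BB·CBB·BB·BB·CBA·BB·BB·BB·BB·BB·BB·BB·BB·BB·BB·BB·BB·BB·BB·BB·BB·BB·BB·BB·BB·BB·BB·BB·BB·BB·BB
    A ↦ CBB
    B ↦ BB
    C ↦ CBA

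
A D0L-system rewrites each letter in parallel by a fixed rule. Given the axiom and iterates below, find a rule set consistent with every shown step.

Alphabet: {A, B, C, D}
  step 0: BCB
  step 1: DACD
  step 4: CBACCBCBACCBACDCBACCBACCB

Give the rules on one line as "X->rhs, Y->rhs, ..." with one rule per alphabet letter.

A->CB, B->D, C->AC, D->CB

  step 0 ⇒ step 1: BCB ⇒ D·AC·D
    B ↦ D
    C ↦ AC
    A ↦ CB  (constrained at step 1)
    D ↦ CB  (constrained at step 1)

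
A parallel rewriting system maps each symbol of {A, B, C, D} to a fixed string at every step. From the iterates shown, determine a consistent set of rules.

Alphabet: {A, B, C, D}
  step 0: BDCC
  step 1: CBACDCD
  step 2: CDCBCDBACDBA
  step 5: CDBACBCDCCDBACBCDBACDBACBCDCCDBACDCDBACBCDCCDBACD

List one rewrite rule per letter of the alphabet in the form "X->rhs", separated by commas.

A->B, B->C, C->CD, D->BA

  step 1 ⇒ step 2: CBACDCD ⇒ CD·C·B·CD·BA·CD·BA
    A ↦ B
    B ↦ C
    C ↦ CD
    D ↦ BA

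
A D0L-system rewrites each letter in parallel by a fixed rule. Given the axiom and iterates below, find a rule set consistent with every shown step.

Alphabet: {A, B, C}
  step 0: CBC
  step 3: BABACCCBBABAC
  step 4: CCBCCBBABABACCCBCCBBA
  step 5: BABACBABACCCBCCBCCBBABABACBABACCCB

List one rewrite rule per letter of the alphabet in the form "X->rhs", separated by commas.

  step 4 ⇒ step 5: CCBCCBBABABACCCBCCBBA ⇒ BA·BA·C·BA·BA·C·C·CB·C·CB·C·CB·BA·BA·BA·C·BA·BA·C·C·CB
    A ↦ CB
    B ↦ C
    C ↦ BA

A->CB, B->C, C->BA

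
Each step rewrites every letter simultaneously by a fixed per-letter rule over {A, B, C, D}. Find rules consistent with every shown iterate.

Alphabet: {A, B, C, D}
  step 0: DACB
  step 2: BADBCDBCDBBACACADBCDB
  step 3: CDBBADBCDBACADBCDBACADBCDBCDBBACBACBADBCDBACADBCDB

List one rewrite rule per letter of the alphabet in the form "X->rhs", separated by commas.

  step 2 ⇒ step 3: BADBCDBCDBBACACADBCDB ⇒ CDB·B·ADB·CDB·AC·ADB·CDB·AC·ADB·CDB·CDB·B·AC·B·AC·B·ADB·CDB·AC·ADB·CDB
    A ↦ B
    B ↦ CDB
    C ↦ AC
    D ↦ ADB

A->B, B->CDB, C->AC, D->ADB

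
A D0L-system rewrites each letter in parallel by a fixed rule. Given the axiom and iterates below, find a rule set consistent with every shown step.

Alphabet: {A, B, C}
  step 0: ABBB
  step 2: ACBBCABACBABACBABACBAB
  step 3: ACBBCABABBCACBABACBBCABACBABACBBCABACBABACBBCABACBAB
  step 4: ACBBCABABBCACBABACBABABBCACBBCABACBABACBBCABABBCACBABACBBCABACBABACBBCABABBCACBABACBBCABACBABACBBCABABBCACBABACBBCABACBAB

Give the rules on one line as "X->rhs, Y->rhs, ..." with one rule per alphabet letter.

  step 3 ⇒ step 4: ACBBCABABBCACBABACBBCABACBABACBBCABACBABACBBCABACBAB ⇒ ACB·BC·AB·AB·BC·ACB·AB·ACB·AB·AB·BC·ACB·BC·AB·ACB·AB·ACB·BC·AB·AB·BC·ACB·AB·ACB·BC·AB·ACB·AB·ACB·BC·AB·AB·BC·ACB·AB·ACB·BC·AB·ACB·AB·ACB·BC·AB·AB·BC·ACB·AB·ACB·BC·AB·ACB·AB
    A ↦ ACB
    B ↦ AB
    C ↦ BC

A->ACB, B->AB, C->BC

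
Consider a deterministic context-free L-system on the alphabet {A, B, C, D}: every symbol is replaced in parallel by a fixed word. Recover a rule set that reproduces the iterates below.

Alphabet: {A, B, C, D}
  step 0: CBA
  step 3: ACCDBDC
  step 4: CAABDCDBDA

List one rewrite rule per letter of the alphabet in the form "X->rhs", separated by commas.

A->C, B->CD, C->A, D->BD

  step 3 ⇒ step 4: ACCDBDC ⇒ C·A·A·BD·CD·BD·A
    A ↦ C
    B ↦ CD
    C ↦ A
    D ↦ BD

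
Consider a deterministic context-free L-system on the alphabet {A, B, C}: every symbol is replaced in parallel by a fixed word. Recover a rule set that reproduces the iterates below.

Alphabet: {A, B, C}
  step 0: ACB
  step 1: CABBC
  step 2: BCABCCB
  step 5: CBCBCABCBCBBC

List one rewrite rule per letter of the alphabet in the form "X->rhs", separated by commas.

  step 1 ⇒ step 2: CABBC ⇒ B·CAB·C·C·B
    A ↦ CAB
    B ↦ C
    C ↦ B

A->CAB, B->C, C->B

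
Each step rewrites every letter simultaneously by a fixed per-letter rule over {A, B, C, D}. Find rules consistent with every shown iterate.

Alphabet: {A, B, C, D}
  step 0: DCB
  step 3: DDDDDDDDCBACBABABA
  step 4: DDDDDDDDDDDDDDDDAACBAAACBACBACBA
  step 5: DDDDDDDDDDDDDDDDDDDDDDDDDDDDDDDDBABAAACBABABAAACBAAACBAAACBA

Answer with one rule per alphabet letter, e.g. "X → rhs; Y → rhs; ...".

A->BA, B->C, C->AA, D->DD

  step 4 ⇒ step 5: DDDDDDDDDDDDDDDDAACBAAACBACBACBA ⇒ DD·DD·DD·DD·DD·DD·DD·DD·DD·DD·DD·DD·DD·DD·DD·DD·BA·BA·AA·C·BA·BA·BA·AA·C·BA·AA·C·BA·AA·C·BA
    A ↦ BA
    B ↦ C
    C ↦ AA
    D ↦ DD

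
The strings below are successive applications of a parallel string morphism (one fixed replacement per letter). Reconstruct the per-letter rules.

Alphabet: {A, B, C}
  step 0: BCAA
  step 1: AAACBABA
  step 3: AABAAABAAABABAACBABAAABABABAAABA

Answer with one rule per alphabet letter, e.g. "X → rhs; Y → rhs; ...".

A->BA, B->AA, C->AC

  step 0 ⇒ step 1: BCAA ⇒ AA·AC·BA·BA
    A ↦ BA
    B ↦ AA
    C ↦ AC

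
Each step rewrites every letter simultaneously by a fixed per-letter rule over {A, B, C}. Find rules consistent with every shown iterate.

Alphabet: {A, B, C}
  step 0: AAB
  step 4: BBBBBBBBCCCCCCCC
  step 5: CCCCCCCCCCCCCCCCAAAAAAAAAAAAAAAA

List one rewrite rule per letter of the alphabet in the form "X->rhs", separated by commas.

  step 4 ⇒ step 5: BBBBBBBBCCCCCCCC ⇒ CC·CC·CC·CC·CC·CC·CC·CC·AA·AA·AA·AA·AA·AA·AA·AA
    B ↦ CC
    C ↦ AA
    A ↦ B  (constrained at step 0)

A->B, B->CC, C->AA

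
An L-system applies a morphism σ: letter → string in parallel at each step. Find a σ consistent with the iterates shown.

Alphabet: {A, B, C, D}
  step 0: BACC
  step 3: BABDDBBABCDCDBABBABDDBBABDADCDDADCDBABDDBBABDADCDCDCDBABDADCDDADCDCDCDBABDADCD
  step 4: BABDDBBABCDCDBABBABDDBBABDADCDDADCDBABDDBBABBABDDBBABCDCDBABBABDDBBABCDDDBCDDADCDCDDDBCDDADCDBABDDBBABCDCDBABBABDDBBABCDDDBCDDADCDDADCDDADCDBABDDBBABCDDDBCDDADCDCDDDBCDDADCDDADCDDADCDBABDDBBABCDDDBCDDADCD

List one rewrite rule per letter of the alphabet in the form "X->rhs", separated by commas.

A->DDB, B->BAB, C->DAD, D->CD

  step 3 ⇒ step 4: BABDDBBABCDCDBABBABDDBBABDADCDDADCDBABDDBBABDADCDCDCDBABDADCDDADCDCDCDBABDADCD ⇒ BAB·DDB·BAB·CD·CD·BAB·BAB·DDB·BAB·DAD·CD·DAD·CD·BAB·DDB·BAB·BAB·DDB·BAB·CD·CD·BAB·BAB·DDB·BAB·CD·DDB·CD·DAD·CD·CD·DDB·CD·DAD·CD·BAB·DDB·BAB·CD·CD·BAB·BAB·DDB·BAB·CD·DDB·CD·DAD·CD·DAD·CD·DAD·CD·BAB·DDB·BAB·CD·DDB·CD·DAD·CD·CD·DDB·CD·DAD·CD·DAD·CD·DAD·CD·BAB·DDB·BAB·CD·DDB·CD·DAD·CD
    A ↦ DDB
    B ↦ BAB
    C ↦ DAD
    D ↦ CD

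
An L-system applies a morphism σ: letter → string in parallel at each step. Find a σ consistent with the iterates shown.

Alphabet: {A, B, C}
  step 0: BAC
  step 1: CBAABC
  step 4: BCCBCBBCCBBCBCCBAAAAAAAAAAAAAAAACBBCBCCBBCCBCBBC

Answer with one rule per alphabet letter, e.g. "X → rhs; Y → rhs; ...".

  step 0 ⇒ step 1: BAC ⇒ CB·AA·BC
    A ↦ AA
    B ↦ CB
    C ↦ BC

A->AA, B->CB, C->BC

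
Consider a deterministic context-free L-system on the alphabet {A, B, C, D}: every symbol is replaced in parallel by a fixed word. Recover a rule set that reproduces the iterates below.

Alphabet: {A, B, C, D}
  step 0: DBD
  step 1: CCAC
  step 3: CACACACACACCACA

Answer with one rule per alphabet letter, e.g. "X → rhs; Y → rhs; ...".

  step 0 ⇒ step 1: DBD ⇒ C·CA·C
    B ↦ CA
    D ↦ C
    A ↦ BD  (constrained at step 1)
    C ↦ BB  (constrained at step 1)

A->BD, B->CA, C->BB, D->C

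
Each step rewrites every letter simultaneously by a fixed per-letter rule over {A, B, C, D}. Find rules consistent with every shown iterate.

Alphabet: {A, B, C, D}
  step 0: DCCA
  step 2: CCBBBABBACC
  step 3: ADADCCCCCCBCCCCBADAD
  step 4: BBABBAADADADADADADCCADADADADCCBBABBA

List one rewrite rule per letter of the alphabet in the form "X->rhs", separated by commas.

  step 3 ⇒ step 4: ADADCCCCCCBCCCCBADAD ⇒ B·BA·B·BA·AD·AD·AD·AD·AD·AD·CC·AD·AD·AD·AD·CC·B·BA·B·BA
    A ↦ B
    B ↦ CC
    C ↦ AD
    D ↦ BA

A->B, B->CC, C->AD, D->BA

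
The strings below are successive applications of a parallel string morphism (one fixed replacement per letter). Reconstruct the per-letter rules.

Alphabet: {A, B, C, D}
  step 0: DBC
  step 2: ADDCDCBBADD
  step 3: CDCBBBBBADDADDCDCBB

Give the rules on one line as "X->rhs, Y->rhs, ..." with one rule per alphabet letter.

  step 2 ⇒ step 3: ADDCDCBBADD ⇒ CDC·B·B·B·B·B·ADD·ADD·CDC·B·B
    A ↦ CDC
    B ↦ ADD
    C ↦ B
    D ↦ B

A->CDC, B->ADD, C->B, D->B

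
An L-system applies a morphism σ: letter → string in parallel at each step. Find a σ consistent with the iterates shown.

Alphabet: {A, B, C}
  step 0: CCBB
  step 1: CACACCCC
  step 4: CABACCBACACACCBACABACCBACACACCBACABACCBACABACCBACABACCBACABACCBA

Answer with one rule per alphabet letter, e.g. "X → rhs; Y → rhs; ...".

  step 0 ⇒ step 1: CCBB ⇒ CA·CA·CC·CC
    B ↦ CC
    C ↦ CA
    A ↦ BA  (constrained at step 1)

A->BA, B->CC, C->CA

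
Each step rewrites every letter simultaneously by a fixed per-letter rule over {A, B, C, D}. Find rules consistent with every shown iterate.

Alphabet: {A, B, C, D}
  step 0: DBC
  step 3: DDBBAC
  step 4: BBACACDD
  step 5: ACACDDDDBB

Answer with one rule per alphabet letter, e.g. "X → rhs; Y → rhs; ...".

A->D, B->AC, C->D, D->B

  step 4 ⇒ step 5: BBACACDD ⇒ AC·AC·D·D·D·D·B·B
    A ↦ D
    B ↦ AC
    C ↦ D
    D ↦ B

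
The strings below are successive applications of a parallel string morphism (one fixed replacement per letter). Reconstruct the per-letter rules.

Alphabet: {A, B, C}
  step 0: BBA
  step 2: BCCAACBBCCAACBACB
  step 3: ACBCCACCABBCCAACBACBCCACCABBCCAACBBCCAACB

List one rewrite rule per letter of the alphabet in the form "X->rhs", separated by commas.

  step 2 ⇒ step 3: BCCAACBBCCAACBACB ⇒ ACB·CCA·CCA·B·B·CCA·ACB·ACB·CCA·CCA·B·B·CCA·ACB·B·CCA·ACB
    A ↦ B
    B ↦ ACB
    C ↦ CCA

A->B, B->ACB, C->CCA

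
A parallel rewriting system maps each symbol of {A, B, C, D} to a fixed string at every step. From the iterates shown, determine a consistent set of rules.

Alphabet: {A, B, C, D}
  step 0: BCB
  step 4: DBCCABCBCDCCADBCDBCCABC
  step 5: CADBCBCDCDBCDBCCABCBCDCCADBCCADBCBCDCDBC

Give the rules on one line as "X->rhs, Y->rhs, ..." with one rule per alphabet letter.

A->DC, B->D, C->BC, D->CA

  step 4 ⇒ step 5: DBCCABCBCDCCADBCDBCCABC ⇒ CA·D·BC·BC·DC·D·BC·D·BC·CA·BC·BC·DC·CA·D·BC·CA·D·BC·BC·DC·D·BC
    A ↦ DC
    B ↦ D
    C ↦ BC
    D ↦ CA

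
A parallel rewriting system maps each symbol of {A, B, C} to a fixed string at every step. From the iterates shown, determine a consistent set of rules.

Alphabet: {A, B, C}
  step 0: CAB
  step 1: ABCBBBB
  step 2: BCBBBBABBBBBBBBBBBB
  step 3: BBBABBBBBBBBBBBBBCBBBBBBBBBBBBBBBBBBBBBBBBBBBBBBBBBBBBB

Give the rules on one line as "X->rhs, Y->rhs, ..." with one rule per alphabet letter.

  step 2 ⇒ step 3: BCBBBBABBBBBBBBBBBB ⇒ BBB·A·BBB·BBB·BBB·BBB·BCB·BBB·BBB·BBB·BBB·BBB·BBB·BBB·BBB·BBB·BBB·BBB·BBB
    A ↦ BCB
    B ↦ BBB
    C ↦ A

A->BCB, B->BBB, C->A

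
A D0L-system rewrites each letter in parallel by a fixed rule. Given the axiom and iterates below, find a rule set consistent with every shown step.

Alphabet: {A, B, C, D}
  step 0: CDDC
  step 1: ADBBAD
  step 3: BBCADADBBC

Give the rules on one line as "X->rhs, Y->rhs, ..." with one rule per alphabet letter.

  step 0 ⇒ step 1: CDDC ⇒ AD·B·B·AD
    C ↦ AD
    D ↦ B
    A ↦ DD  (constrained at step 1)
    B ↦ C  (constrained at step 1)

A->DD, B->C, C->AD, D->B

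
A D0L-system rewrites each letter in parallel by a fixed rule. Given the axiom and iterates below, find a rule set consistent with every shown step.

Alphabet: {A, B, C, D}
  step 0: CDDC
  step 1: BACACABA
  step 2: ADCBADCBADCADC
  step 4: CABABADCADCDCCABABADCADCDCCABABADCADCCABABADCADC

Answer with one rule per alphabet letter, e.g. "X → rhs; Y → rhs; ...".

A->DC, B->A, C->BA, D->CA

  step 1 ⇒ step 2: BACACABA ⇒ A·DC·BA·DC·BA·DC·A·DC
    A ↦ DC
    B ↦ A
    C ↦ BA
  step 0 ⇒ step 1: CDDC ⇒ BA·CA·CA·BA
    D ↦ CA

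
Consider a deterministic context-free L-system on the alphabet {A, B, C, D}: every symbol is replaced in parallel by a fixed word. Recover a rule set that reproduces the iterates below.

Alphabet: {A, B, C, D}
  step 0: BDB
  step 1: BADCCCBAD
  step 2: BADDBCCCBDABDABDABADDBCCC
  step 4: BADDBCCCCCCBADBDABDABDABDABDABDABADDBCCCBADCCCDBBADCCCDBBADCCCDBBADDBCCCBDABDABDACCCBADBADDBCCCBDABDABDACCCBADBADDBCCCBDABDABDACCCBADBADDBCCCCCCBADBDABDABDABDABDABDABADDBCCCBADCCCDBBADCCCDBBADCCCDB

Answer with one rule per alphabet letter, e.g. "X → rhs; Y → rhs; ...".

A->DB, B->BAD, C->BDA, D->CCC

  step 1 ⇒ step 2: BADCCCBAD ⇒ BAD·DB·CCC·BDA·BDA·BDA·BAD·DB·CCC
    A ↦ DB
    B ↦ BAD
    C ↦ BDA
    D ↦ CCC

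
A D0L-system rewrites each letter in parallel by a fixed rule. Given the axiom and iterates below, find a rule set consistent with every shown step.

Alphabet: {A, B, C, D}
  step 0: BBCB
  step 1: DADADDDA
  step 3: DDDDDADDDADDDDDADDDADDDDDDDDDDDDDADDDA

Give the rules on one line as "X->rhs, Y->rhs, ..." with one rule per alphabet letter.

A->BCB, B->DA, C->DD, D->CC

  step 0 ⇒ step 1: BBCB ⇒ DA·DA·DD·DA
    B ↦ DA
    C ↦ DD
    A ↦ BCB  (constrained at step 1)
    D ↦ CC  (constrained at step 1)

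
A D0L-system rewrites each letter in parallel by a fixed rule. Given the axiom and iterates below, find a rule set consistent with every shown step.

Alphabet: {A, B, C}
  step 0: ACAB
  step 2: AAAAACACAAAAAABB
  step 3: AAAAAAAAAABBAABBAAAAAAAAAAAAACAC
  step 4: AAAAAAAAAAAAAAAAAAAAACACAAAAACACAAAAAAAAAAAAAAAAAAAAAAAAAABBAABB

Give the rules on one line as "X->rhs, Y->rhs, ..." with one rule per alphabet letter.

A->AA, B->AC, C->BB

  step 3 ⇒ step 4: AAAAAAAAAABBAABBAAAAAAAAAAAAACAC ⇒ AA·AA·AA·AA·AA·AA·AA·AA·AA·AA·AC·AC·AA·AA·AC·AC·AA·AA·AA·AA·AA·AA·AA·AA·AA·AA·AA·AA·AA·BB·AA·BB
    A ↦ AA
    B ↦ AC
    C ↦ BB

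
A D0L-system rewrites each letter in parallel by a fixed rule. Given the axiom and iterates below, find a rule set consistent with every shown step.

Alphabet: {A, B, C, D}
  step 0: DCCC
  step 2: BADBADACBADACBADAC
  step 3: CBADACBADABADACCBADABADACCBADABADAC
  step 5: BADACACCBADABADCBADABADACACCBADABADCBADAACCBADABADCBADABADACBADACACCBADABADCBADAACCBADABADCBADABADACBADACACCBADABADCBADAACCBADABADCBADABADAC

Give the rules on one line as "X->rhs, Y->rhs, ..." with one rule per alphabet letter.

A->BAD, B->C, C->AC, D->A

  step 2 ⇒ step 3: BADBADACBADACBADAC ⇒ C·BAD·A·C·BAD·A·BAD·AC·C·BAD·A·BAD·AC·C·BAD·A·BAD·AC
    A ↦ BAD
    B ↦ C
    C ↦ AC
    D ↦ A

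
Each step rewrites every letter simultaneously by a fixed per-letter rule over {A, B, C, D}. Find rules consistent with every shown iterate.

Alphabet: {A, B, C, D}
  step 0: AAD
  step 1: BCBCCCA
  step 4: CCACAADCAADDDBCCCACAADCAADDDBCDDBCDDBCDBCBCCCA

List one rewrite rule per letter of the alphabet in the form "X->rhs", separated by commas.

A->BC, B->CAA, C->D, D->CCA

  step 0 ⇒ step 1: AAD ⇒ BC·BC·CCA
    A ↦ BC
    D ↦ CCA
    B ↦ CAA  (constrained at step 1)
    C ↦ D  (constrained at step 1)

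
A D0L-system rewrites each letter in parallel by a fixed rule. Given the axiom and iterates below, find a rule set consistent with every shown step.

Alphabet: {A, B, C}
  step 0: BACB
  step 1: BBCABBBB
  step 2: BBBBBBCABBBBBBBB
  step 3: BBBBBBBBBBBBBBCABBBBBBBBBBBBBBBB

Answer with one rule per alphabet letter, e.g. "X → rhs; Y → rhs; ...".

  step 2 ⇒ step 3: BBBBBBCABBBBBBBB ⇒ BB·BB·BB·BB·BB·BB·BB·CA·BB·BB·BB·BB·BB·BB·BB·BB
    A ↦ CA
    B ↦ BB
    C ↦ BB

A->CA, B->BB, C->BB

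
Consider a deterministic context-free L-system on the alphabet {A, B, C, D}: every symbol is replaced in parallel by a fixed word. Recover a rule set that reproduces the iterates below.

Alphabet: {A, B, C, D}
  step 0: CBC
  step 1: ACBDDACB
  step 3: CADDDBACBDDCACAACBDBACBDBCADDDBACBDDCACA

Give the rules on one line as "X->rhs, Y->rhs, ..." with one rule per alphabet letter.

A->DB, B->DD, C->ACB, D->CA

  step 0 ⇒ step 1: CBC ⇒ ACB·DD·ACB
    B ↦ DD
    C ↦ ACB
    A ↦ DB  (constrained at step 1)
    D ↦ CA  (constrained at step 1)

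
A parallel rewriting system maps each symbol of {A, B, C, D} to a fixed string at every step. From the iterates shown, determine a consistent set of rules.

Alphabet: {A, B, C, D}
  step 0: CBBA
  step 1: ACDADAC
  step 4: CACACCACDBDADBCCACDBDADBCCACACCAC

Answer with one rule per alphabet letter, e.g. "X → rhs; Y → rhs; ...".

A->C, B->DA, C->AC, D->DB

  step 0 ⇒ step 1: CBBA ⇒ AC·DA·DA·C
    A ↦ C
    B ↦ DA
    C ↦ AC
    D ↦ DB  (constrained at step 1)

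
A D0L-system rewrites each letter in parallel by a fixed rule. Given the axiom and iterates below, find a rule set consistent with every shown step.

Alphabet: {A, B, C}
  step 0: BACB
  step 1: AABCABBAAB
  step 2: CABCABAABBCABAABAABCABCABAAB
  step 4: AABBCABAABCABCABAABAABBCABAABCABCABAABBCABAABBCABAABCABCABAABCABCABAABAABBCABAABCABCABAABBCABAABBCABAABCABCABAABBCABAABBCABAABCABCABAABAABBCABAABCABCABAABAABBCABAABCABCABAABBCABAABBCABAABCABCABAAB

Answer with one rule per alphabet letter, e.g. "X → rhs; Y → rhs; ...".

  step 1 ⇒ step 2: AABCABBAAB ⇒ CAB·CAB·AAB·B·CAB·AAB·AAB·CAB·CAB·AAB
    A ↦ CAB
    B ↦ AAB
    C ↦ B

A->CAB, B->AAB, C->B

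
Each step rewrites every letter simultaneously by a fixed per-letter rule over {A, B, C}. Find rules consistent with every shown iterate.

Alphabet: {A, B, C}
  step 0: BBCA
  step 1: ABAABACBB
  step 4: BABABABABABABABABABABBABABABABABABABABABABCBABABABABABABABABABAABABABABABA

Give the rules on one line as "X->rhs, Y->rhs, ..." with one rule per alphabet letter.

  step 0 ⇒ step 1: BBCA ⇒ ABA·ABA·CB·B
    A ↦ B
    B ↦ ABA
    C ↦ CB

A->B, B->ABA, C->CB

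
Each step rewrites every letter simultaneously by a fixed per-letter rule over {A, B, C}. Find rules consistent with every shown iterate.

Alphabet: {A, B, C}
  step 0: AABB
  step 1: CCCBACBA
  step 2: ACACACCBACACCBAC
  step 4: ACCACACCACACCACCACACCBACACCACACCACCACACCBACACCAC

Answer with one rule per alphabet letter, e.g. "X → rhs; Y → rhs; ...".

  step 1 ⇒ step 2: CCCBACBA ⇒ AC·AC·AC·CBA·C·AC·CBA·C
    A ↦ C
    B ↦ CBA
    C ↦ AC

A->C, B->CBA, C->AC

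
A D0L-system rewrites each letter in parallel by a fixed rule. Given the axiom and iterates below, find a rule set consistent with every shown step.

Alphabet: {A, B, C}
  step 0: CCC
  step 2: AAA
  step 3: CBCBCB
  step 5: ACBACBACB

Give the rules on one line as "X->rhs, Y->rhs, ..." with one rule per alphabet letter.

A->CB, B->A, C->B

  step 2 ⇒ step 3: AAA ⇒ CB·CB·CB
    A ↦ CB
    B ↦ A  (constrained at step 3)
    C ↦ B  (constrained at step 0)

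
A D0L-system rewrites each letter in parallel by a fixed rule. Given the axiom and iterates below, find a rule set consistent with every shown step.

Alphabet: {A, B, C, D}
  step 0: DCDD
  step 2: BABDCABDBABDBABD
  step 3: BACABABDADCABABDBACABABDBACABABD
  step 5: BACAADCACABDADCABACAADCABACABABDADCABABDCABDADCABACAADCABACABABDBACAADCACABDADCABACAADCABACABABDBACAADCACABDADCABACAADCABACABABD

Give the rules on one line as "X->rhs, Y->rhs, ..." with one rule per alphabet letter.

  step 2 ⇒ step 3: BABDCABDBABDBABD ⇒ BA·CA·BA·BD·AD·CA·BA·BD·BA·CA·BA·BD·BA·CA·BA·BD
    A ↦ CA
    B ↦ BA
    C ↦ AD
    D ↦ BD

A->CA, B->BA, C->AD, D->BD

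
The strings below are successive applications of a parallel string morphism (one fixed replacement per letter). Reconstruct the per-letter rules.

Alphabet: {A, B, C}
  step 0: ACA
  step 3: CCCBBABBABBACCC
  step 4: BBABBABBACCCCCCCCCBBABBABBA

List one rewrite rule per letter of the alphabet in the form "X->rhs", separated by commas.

A->C, B->C, C->BBA

  step 3 ⇒ step 4: CCCBBABBABBACCC ⇒ BBA·BBA·BBA·C·C·C·C·C·C·C·C·C·BBA·BBA·BBA
    A ↦ C
    B ↦ C
    C ↦ BBA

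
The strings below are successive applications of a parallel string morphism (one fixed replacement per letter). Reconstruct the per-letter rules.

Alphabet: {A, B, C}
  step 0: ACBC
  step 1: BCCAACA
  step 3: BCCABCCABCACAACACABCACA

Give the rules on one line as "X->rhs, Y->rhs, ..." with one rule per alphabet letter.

  step 0 ⇒ step 1: ACBC ⇒ BC·CA·A·CA
    A ↦ BC
    B ↦ A
    C ↦ CA

A->BC, B->A, C->CA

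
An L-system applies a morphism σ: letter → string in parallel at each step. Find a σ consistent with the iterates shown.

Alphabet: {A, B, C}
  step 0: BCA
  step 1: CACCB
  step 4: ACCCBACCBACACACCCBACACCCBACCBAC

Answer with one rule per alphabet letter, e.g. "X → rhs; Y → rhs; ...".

A->CB, B->C, C->AC

  step 0 ⇒ step 1: BCA ⇒ C·AC·CB
    A ↦ CB
    B ↦ C
    C ↦ AC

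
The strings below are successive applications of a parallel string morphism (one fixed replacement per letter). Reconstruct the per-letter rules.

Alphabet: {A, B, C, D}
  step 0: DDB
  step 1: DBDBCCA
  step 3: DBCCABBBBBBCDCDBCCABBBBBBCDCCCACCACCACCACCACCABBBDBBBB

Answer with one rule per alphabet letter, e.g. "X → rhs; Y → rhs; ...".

  step 0 ⇒ step 1: DDB ⇒ DB·DB·CCA
    B ↦ CCA
    D ↦ DB
    A ↦ CDC  (constrained at step 1)
    C ↦ BBB  (constrained at step 1)

A->CDC, B->CCA, C->BBB, D->DB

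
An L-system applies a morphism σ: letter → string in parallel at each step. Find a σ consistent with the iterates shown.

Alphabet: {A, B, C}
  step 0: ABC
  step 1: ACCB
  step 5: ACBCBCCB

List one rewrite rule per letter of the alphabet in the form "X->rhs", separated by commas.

  step 0 ⇒ step 1: ABC ⇒ AC·C·B
    A ↦ AC
    B ↦ C
    C ↦ B

A->AC, B->C, C->B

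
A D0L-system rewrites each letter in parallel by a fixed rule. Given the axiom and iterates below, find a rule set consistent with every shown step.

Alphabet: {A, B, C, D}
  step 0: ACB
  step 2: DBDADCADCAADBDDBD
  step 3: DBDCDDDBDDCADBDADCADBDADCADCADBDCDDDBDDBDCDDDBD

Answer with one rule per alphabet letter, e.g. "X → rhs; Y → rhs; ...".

A->DCA, B->CDD, C->A, D->DBD

  step 2 ⇒ step 3: DBDADCADCAADBDDBD ⇒ DBD·CDD·DBD·DCA·DBD·A·DCA·DBD·A·DCA·DCA·DBD·CDD·DBD·DBD·CDD·DBD
    A ↦ DCA
    B ↦ CDD
    C ↦ A
    D ↦ DBD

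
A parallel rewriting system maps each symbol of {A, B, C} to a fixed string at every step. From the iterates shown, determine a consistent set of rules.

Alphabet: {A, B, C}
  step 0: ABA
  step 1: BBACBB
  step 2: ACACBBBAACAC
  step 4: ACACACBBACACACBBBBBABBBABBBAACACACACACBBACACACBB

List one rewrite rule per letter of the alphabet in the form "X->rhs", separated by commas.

A->BB, B->AC, C->BA

  step 1 ⇒ step 2: BBACBB ⇒ AC·AC·BB·BA·AC·AC
    A ↦ BB
    B ↦ AC
    C ↦ BA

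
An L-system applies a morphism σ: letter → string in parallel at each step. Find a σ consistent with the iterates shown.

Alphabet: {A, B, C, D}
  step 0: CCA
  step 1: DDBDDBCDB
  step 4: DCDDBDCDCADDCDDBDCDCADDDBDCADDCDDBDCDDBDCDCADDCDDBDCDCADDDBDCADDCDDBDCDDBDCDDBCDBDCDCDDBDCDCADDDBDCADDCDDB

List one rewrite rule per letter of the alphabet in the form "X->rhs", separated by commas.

  step 0 ⇒ step 1: CCA ⇒ DDB·DDB·CDB
    A ↦ CDB
    C ↦ DDB
    B ↦ AD  (constrained at step 1)
    D ↦ DC  (constrained at step 1)

A->CDB, B->AD, C->DDB, D->DC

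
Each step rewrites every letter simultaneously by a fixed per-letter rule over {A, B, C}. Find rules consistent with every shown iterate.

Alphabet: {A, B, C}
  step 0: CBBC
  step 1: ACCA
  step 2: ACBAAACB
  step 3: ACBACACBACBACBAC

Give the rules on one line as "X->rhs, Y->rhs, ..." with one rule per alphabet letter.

  step 2 ⇒ step 3: ACBAAACB ⇒ ACB·A·C·ACB·ACB·ACB·A·C
    A ↦ ACB
    B ↦ C
    C ↦ A

A->ACB, B->C, C->A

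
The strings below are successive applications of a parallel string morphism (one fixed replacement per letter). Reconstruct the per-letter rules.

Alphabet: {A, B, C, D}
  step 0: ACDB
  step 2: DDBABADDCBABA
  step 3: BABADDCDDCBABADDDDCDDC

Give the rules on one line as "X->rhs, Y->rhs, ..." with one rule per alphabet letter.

A->C, B->DD, C->DD, D->BA

  step 2 ⇒ step 3: DDBABADDCBABA ⇒ BA·BA·DD·C·DD·C·BA·BA·DD·DD·C·DD·C
    A ↦ C
    B ↦ DD
    C ↦ DD
    D ↦ BA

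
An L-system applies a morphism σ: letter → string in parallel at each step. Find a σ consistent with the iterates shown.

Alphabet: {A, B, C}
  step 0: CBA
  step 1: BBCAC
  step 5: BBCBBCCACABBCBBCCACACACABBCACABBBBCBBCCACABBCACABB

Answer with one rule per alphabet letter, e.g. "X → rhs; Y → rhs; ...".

A->C, B->CA, C->BB

  step 0 ⇒ step 1: CBA ⇒ BB·CA·C
    A ↦ C
    B ↦ CA
    C ↦ BB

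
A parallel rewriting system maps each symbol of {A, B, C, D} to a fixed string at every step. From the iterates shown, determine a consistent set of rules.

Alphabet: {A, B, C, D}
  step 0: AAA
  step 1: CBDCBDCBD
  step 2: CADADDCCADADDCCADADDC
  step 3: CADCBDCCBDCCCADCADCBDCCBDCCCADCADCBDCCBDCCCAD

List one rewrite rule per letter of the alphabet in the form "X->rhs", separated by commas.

A->CBD, B->ADD, C->CAD, D->C

  step 2 ⇒ step 3: CADADDCCADADDCCADADDC ⇒ CAD·CBD·C·CBD·C·C·CAD·CAD·CBD·C·CBD·C·C·CAD·CAD·CBD·C·CBD·C·C·CAD
    A ↦ CBD
    C ↦ CAD
    D ↦ C
  step 1 ⇒ step 2: CBDCBDCBD ⇒ CAD·ADD·C·CAD·ADD·C·CAD·ADD·C
    B ↦ ADD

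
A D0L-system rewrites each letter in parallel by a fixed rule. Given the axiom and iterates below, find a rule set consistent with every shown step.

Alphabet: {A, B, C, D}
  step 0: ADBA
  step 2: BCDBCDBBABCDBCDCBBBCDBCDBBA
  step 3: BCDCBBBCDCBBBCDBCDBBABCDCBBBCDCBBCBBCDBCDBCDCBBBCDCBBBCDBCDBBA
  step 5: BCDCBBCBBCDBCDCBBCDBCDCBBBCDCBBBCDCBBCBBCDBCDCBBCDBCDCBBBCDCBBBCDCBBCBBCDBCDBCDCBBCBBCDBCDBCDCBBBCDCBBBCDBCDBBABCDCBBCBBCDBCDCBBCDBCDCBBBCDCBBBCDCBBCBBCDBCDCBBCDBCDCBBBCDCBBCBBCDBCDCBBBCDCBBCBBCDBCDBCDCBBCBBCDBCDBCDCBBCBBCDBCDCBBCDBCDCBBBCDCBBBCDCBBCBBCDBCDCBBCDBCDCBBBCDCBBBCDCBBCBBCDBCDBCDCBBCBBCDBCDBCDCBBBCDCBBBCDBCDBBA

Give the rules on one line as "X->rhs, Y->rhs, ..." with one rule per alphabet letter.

A->BBA, B->BCD, C->CB, D->B

  step 2 ⇒ step 3: BCDBCDBBABCDBCDCBBBCDBCDBBA ⇒ BCD·CB·B·BCD·CB·B·BCD·BCD·BBA·BCD·CB·B·BCD·CB·B·CB·BCD·BCD·BCD·CB·B·BCD·CB·B·BCD·BCD·BBA
    A ↦ BBA
    B ↦ BCD
    C ↦ CB
    D ↦ B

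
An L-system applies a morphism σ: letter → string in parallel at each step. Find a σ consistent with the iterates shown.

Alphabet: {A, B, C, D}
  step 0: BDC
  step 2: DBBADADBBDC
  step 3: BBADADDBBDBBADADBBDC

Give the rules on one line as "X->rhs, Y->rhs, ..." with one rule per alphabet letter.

  step 2 ⇒ step 3: DBBADADBBDC ⇒ BB·AD·AD·D·BB·D·BB·AD·AD·BB·DC
    A ↦ D
    B ↦ AD
    C ↦ DC
    D ↦ BB

A->D, B->AD, C->DC, D->BB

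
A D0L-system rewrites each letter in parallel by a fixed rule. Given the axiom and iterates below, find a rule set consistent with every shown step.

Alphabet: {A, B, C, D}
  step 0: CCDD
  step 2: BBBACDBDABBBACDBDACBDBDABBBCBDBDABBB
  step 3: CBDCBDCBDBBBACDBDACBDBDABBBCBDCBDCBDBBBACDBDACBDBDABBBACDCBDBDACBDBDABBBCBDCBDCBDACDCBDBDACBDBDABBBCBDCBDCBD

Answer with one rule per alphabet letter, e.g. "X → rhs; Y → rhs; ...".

A->BBB, B->CBD, C->ACD, D->BDA

  step 2 ⇒ step 3: BBBACDBDABBBACDBDACBDBDABBBCBDBDABBB ⇒ CBD·CBD·CBD·BBB·ACD·BDA·CBD·BDA·BBB·CBD·CBD·CBD·BBB·ACD·BDA·CBD·BDA·BBB·ACD·CBD·BDA·CBD·BDA·BBB·CBD·CBD·CBD·ACD·CBD·BDA·CBD·BDA·BBB·CBD·CBD·CBD
    A ↦ BBB
    B ↦ CBD
    C ↦ ACD
    D ↦ BDA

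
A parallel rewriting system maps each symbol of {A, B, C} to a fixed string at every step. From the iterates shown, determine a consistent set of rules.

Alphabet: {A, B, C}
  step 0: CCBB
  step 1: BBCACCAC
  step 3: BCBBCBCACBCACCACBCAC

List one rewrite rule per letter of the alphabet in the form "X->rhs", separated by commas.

  step 0 ⇒ step 1: CCBB ⇒ B·B·CAC·CAC
    B ↦ CAC
    C ↦ B
    A ↦ C  (constrained at step 1)

A->C, B->CAC, C->B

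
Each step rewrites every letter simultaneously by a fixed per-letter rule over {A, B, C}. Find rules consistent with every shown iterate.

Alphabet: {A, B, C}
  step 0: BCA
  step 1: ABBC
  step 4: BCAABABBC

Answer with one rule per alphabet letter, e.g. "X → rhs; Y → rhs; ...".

  step 0 ⇒ step 1: BCA ⇒ A·B·BC
    A ↦ BC
    B ↦ A
    C ↦ B

A->BC, B->A, C->B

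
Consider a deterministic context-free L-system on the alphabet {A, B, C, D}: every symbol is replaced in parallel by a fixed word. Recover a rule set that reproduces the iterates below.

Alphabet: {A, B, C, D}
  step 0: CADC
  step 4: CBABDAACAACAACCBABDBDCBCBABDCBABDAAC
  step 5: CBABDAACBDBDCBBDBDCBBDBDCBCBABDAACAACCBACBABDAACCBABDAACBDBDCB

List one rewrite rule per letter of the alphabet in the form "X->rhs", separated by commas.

  step 4 ⇒ step 5: CBABDAACAACAACCBABDBDCBCBABDCBABDAAC ⇒ CB·A·BD·A·AC·BD·BD·CB·BD·BD·CB·BD·BD·CB·CB·A·BD·A·AC·A·AC·CB·A·CB·A·BD·A·AC·CB·A·BD·A·AC·BD·BD·CB
    A ↦ BD
    B ↦ A
    C ↦ CB
    D ↦ AC

A->BD, B->A, C->CB, D->AC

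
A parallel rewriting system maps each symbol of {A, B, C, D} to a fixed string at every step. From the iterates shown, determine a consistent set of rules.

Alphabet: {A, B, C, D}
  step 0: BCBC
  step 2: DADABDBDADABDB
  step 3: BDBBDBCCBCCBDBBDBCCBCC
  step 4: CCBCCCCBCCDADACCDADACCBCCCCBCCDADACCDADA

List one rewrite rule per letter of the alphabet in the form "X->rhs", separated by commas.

A->DB, B->CC, C->DA, D->B

  step 3 ⇒ step 4: BDBBDBCCBCCBDBBDBCCBCC ⇒ CC·B·CC·CC·B·CC·DA·DA·CC·DA·DA·CC·B·CC·CC·B·CC·DA·DA·CC·DA·DA
    B ↦ CC
    C ↦ DA
    D ↦ B
  step 2 ⇒ step 3: DADABDBDADABDB ⇒ B·DB·B·DB·CC·B·CC·B·DB·B·DB·CC·B·CC
    A ↦ DB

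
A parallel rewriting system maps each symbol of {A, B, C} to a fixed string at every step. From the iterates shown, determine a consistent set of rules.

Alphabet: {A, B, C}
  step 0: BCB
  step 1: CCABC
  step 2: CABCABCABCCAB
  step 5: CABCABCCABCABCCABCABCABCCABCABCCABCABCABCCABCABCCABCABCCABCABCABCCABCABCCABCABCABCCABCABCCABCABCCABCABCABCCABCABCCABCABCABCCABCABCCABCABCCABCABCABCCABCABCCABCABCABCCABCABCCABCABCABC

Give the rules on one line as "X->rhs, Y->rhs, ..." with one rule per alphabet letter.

A->CAB, B->C, C->CAB

  step 1 ⇒ step 2: CCABC ⇒ CAB·CAB·CAB·C·CAB
    A ↦ CAB
    B ↦ C
    C ↦ CAB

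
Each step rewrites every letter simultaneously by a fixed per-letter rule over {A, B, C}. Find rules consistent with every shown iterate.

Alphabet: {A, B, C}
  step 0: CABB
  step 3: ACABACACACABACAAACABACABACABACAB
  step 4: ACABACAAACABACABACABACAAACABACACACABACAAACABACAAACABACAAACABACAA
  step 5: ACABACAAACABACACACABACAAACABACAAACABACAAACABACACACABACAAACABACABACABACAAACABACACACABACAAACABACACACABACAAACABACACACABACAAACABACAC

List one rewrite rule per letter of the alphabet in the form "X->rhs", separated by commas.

  step 4 ⇒ step 5: ACABACAAACABACABACABACAAACABACACACABACAAACABACAAACABACAAACABACAA ⇒ AC·AB·AC·AA·AC·AB·AC·AC·AC·AB·AC·AA·AC·AB·AC·AA·AC·AB·AC·AA·AC·AB·AC·AC·AC·AB·AC·AA·AC·AB·AC·AB·AC·AB·AC·AA·AC·AB·AC·AC·AC·AB·AC·AA·AC·AB·AC·AC·AC·AB·AC·AA·AC·AB·AC·AC·AC·AB·AC·AA·AC·AB·AC·AC
    A ↦ AC
    B ↦ AA
    C ↦ AB

A->AC, B->AA, C->AB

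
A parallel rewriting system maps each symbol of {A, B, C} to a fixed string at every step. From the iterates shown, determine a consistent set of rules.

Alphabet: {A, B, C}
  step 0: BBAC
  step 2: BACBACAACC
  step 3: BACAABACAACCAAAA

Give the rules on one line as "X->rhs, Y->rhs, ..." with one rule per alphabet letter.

A->C, B->BA, C->AA

  step 2 ⇒ step 3: BACBACAACC ⇒ BA·C·AA·BA·C·AA·C·C·AA·AA
    A ↦ C
    B ↦ BA
    C ↦ AA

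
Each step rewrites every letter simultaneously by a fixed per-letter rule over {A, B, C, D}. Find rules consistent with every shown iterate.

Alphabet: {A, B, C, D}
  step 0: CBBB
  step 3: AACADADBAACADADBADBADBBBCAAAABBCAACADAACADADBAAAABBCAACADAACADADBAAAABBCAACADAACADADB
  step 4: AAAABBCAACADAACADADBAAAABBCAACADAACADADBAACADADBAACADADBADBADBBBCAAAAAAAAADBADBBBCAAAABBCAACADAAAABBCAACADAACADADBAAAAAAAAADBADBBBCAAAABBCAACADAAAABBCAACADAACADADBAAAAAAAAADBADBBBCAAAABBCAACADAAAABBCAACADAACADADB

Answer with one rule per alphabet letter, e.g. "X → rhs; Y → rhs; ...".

A->AA, B->ADB, C->BBC, D->CAD

  step 3 ⇒ step 4: AACADADBAACADADBADBADBBBCAAAABBCAACADAACADADBAAAABBCAACADAACADADBAAAABBCAACADAACADADB ⇒ AA·AA·BBC·AA·CAD·AA·CAD·ADB·AA·AA·BBC·AA·CAD·AA·CAD·ADB·AA·CAD·ADB·AA·CAD·ADB·ADB·ADB·BBC·AA·AA·AA·AA·ADB·ADB·BBC·AA·AA·BBC·AA·CAD·AA·AA·BBC·AA·CAD·AA·CAD·ADB·AA·AA·AA·AA·ADB·ADB·BBC·AA·AA·BBC·AA·CAD·AA·AA·BBC·AA·CAD·AA·CAD·ADB·AA·AA·AA·AA·ADB·ADB·BBC·AA·AA·BBC·AA·CAD·AA·AA·BBC·AA·CAD·AA·CAD·ADB
    A ↦ AA
    B ↦ ADB
    C ↦ BBC
    D ↦ CAD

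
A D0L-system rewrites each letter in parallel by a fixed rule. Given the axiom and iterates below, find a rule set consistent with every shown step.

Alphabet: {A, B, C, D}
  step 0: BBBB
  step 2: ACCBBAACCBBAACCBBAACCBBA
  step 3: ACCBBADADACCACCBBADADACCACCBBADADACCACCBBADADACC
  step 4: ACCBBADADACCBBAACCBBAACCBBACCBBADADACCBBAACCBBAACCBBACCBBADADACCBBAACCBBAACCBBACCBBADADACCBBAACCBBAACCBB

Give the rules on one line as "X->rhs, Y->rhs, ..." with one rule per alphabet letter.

  step 3 ⇒ step 4: ACCBBADADACCACCBBADADACCACCBBADADACCACCBBADADACC ⇒ ACC·B·B·AD·AD·ACC·BBA·ACC·BBA·ACC·B·B·ACC·B·B·AD·AD·ACC·BBA·ACC·BBA·ACC·B·B·ACC·B·B·AD·AD·ACC·BBA·ACC·BBA·ACC·B·B·ACC·B·B·AD·AD·ACC·BBA·ACC·BBA·ACC·B·B
    A ↦ ACC
    B ↦ AD
    C ↦ B
    D ↦ BBA

A->ACC, B->AD, C->B, D->BBA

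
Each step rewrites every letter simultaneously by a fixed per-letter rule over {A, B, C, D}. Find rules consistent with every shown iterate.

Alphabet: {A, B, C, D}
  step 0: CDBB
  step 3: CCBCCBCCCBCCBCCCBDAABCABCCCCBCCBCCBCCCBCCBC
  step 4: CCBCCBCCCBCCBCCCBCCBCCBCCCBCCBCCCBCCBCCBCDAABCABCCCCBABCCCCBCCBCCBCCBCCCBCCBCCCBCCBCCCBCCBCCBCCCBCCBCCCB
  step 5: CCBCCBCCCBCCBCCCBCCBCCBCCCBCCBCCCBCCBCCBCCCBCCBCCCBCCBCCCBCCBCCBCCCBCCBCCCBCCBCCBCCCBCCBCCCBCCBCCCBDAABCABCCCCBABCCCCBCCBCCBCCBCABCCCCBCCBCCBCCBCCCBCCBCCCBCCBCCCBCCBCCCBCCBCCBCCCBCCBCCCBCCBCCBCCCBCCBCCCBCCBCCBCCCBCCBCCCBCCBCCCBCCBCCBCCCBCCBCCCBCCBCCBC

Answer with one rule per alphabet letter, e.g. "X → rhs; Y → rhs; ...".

A->ABC, B->C, C->CCB, D->DA

  step 4 ⇒ step 5: CCBCCBCCCBCCBCCCBCCBCCBCCCBCCBCCCBCCBCCBCDAABCABCCCCBABCCCCBCCBCCBCCBCCCBCCBCCCBCCBCCCBCCBCCBCCCBCCBCCCB ⇒ CCB·CCB·C·CCB·CCB·C·CCB·CCB·CCB·C·CCB·CCB·C·CCB·CCB·CCB·C·CCB·CCB·C·CCB·CCB·C·CCB·CCB·CCB·C·CCB·CCB·C·CCB·CCB·CCB·C·CCB·CCB·C·CCB·CCB·C·CCB·DA·ABC·ABC·C·CCB·ABC·C·CCB·CCB·CCB·CCB·C·ABC·C·CCB·CCB·CCB·CCB·C·CCB·CCB·C·CCB·CCB·C·CCB·CCB·C·CCB·CCB·CCB·C·CCB·CCB·C·CCB·CCB·CCB·C·CCB·CCB·C·CCB·CCB·CCB·C·CCB·CCB·C·CCB·CCB·C·CCB·CCB·CCB·C·CCB·CCB·C·CCB·CCB·CCB·C
    A ↦ ABC
    B ↦ C
    C ↦ CCB
    D ↦ DA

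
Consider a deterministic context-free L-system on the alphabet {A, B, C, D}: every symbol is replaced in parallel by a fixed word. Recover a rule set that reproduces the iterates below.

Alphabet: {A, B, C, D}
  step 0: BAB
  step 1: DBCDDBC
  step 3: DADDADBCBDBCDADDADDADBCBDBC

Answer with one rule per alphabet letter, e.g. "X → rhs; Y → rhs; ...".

  step 0 ⇒ step 1: BAB ⇒ DBC·D·DBC
    A ↦ D
    B ↦ DBC
    C ↦ B  (constrained at step 1)
    D ↦ DA  (constrained at step 1)

A->D, B->DBC, C->B, D->DA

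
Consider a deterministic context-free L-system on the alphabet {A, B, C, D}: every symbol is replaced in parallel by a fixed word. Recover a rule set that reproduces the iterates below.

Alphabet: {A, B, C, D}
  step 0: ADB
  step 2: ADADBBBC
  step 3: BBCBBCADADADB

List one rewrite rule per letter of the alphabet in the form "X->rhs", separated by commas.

  step 2 ⇒ step 3: ADADBBBC ⇒ BB·C·BB·C·AD·AD·AD·B
    A ↦ BB
    B ↦ AD
    C ↦ B
    D ↦ C

A->BB, B->AD, C->B, D->C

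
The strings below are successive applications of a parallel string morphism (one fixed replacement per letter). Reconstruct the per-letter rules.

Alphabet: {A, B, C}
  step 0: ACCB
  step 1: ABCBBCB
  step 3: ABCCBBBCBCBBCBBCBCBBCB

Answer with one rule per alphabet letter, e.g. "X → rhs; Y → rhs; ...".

A->ABC, B->CB, C->B

  step 0 ⇒ step 1: ACCB ⇒ ABC·B·B·CB
    A ↦ ABC
    B ↦ CB
    C ↦ B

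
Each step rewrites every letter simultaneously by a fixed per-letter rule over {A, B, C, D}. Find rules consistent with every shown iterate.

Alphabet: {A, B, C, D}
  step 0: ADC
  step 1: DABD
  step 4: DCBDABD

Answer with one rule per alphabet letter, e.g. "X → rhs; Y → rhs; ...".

  step 0 ⇒ step 1: ADC ⇒ DA·B·D
    A ↦ DA
    C ↦ D
    D ↦ B
    B ↦ C  (constrained at step 1)

A->DA, B->C, C->D, D->B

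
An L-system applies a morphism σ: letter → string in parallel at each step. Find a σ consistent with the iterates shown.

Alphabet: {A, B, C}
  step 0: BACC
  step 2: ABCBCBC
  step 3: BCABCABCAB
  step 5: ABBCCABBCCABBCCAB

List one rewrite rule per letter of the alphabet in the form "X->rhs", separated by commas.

  step 2 ⇒ step 3: ABCBCBC ⇒ B·C·AB·C·AB·C·AB
    A ↦ B
    B ↦ C
    C ↦ AB

A->B, B->C, C->AB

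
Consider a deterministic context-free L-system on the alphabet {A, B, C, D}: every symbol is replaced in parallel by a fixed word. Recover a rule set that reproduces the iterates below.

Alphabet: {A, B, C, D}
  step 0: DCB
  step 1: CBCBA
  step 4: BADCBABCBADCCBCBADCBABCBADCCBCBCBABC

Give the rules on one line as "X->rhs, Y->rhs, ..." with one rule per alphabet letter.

  step 0 ⇒ step 1: DCB ⇒ C·BC·BA
    B ↦ BA
    C ↦ BC
    D ↦ C
    A ↦ DC  (constrained at step 1)

A->DC, B->BA, C->BC, D->C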